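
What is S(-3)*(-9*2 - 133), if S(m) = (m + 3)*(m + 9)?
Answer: 0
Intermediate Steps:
S(m) = (3 + m)*(9 + m)
S(-3)*(-9*2 - 133) = (27 + (-3)² + 12*(-3))*(-9*2 - 133) = (27 + 9 - 36)*(-18 - 133) = 0*(-151) = 0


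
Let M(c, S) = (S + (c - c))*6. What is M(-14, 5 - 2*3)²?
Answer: 36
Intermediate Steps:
M(c, S) = 6*S (M(c, S) = (S + 0)*6 = S*6 = 6*S)
M(-14, 5 - 2*3)² = (6*(5 - 2*3))² = (6*(5 - 6))² = (6*(-1))² = (-6)² = 36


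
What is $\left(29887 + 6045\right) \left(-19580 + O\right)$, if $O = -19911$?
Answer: $-1418990612$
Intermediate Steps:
$\left(29887 + 6045\right) \left(-19580 + O\right) = \left(29887 + 6045\right) \left(-19580 - 19911\right) = 35932 \left(-39491\right) = -1418990612$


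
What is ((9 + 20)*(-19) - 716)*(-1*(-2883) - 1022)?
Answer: -2357887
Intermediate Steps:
((9 + 20)*(-19) - 716)*(-1*(-2883) - 1022) = (29*(-19) - 716)*(2883 - 1022) = (-551 - 716)*1861 = -1267*1861 = -2357887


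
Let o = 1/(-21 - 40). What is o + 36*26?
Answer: 57095/61 ≈ 935.98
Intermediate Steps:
o = -1/61 (o = 1/(-61) = -1/61 ≈ -0.016393)
o + 36*26 = -1/61 + 36*26 = -1/61 + 936 = 57095/61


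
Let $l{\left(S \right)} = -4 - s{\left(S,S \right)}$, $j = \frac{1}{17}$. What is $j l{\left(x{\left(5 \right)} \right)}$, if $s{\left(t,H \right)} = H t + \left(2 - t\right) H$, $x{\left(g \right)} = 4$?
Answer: $- \frac{12}{17} \approx -0.70588$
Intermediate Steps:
$j = \frac{1}{17} \approx 0.058824$
$s{\left(t,H \right)} = H t + H \left(2 - t\right)$
$l{\left(S \right)} = -4 - 2 S$
$j l{\left(x{\left(5 \right)} \right)} = \frac{-4 - 8}{17} = \frac{1}{17} \left(-12\right) = - \frac{12}{17}$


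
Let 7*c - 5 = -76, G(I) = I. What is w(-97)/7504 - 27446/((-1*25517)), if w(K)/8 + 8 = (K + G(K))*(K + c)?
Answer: 1945752492/83772311 ≈ 23.227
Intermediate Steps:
c = -71/7 (c = 5/7 + (⅐)*(-76) = 5/7 - 76/7 = -71/7 ≈ -10.143)
w(K) = -64 + 16*K*(-71/7 + K) (w(K) = -64 + 8*((K + K)*(K - 71/7)) = -64 + 8*((2*K)*(-71/7 + K)) = -64 + 8*(2*K*(-71/7 + K)) = -64 + 16*K*(-71/7 + K))
w(-97)/7504 - 27446/((-1*25517)) = (-64 + 16*(-97)² - 1136/7*(-97))/7504 - 27446/((-1*25517)) = (-64 + 16*9409 + 110192/7)*(1/7504) - 27446/(-25517) = (-64 + 150544 + 110192/7)*(1/7504) - 27446*(-1/25517) = (1163552/7)*(1/7504) + 27446/25517 = 72722/3283 + 27446/25517 = 1945752492/83772311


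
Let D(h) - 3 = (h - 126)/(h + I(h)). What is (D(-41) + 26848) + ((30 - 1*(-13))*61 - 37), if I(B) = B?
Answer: 2414001/82 ≈ 29439.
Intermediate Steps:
D(h) = 3 + (-126 + h)/(2*h) (D(h) = 3 + (h - 126)/(h + h) = 3 + (-126 + h)/((2*h)) = 3 + (-126 + h)*(1/(2*h)) = 3 + (-126 + h)/(2*h))
(D(-41) + 26848) + ((30 - 1*(-13))*61 - 37) = ((7/2 - 63/(-41)) + 26848) + ((30 - 1*(-13))*61 - 37) = ((7/2 - 63*(-1/41)) + 26848) + ((30 + 13)*61 - 37) = ((7/2 + 63/41) + 26848) + (43*61 - 37) = (413/82 + 26848) + (2623 - 37) = 2201949/82 + 2586 = 2414001/82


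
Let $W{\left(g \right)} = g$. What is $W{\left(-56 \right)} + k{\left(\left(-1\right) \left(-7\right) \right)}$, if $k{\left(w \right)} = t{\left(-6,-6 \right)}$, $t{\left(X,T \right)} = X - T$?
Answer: $-56$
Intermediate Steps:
$k{\left(w \right)} = 0$ ($k{\left(w \right)} = -6 - -6 = -6 + 6 = 0$)
$W{\left(-56 \right)} + k{\left(\left(-1\right) \left(-7\right) \right)} = -56 + 0 = -56$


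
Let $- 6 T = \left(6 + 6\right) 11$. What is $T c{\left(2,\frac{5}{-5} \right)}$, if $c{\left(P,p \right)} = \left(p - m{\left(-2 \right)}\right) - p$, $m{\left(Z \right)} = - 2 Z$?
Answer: $88$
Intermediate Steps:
$c{\left(P,p \right)} = -4$ ($c{\left(P,p \right)} = \left(p - \left(-2\right) \left(-2\right)\right) - p = \left(p - 4\right) - p = \left(-4 + p\right) - p = -4$)
$T = -22$ ($T = - \frac{\left(6 + 6\right) 11}{6} = - \frac{12 \cdot 11}{6} = \left(- \frac{1}{6}\right) 132 = -22$)
$T c{\left(2,\frac{5}{-5} \right)} = \left(-22\right) \left(-4\right) = 88$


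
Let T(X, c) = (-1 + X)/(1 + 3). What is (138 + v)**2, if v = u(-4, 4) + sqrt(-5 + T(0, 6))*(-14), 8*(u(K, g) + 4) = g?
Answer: 68245/4 - 1883*I*sqrt(21) ≈ 17061.0 - 8629.0*I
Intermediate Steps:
T(X, c) = -1/4 + X/4 (T(X, c) = (-1 + X)/4 = (-1 + X)*(1/4) = -1/4 + X/4)
u(K, g) = -4 + g/8
v = -7/2 - 7*I*sqrt(21) (v = (-4 + (1/8)*4) + sqrt(-5 + (-1/4 + (1/4)*0))*(-14) = (-4 + 1/2) + sqrt(-5 + (-1/4 + 0))*(-14) = -7/2 + sqrt(-5 - 1/4)*(-14) = -7/2 + sqrt(-21/4)*(-14) = -7/2 + (I*sqrt(21)/2)*(-14) = -7/2 - 7*I*sqrt(21) ≈ -3.5 - 32.078*I)
(138 + v)**2 = (138 + (-7/2 - 7*I*sqrt(21)))**2 = (269/2 - 7*I*sqrt(21))**2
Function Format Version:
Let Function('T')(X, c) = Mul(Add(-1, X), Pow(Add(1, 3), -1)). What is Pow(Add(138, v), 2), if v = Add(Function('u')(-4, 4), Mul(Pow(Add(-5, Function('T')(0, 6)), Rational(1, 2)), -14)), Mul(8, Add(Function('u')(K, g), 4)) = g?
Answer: Add(Rational(68245, 4), Mul(-1883, I, Pow(21, Rational(1, 2)))) ≈ Add(17061., Mul(-8629.0, I))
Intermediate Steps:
Function('T')(X, c) = Add(Rational(-1, 4), Mul(Rational(1, 4), X)) (Function('T')(X, c) = Mul(Add(-1, X), Pow(4, -1)) = Mul(Add(-1, X), Rational(1, 4)) = Add(Rational(-1, 4), Mul(Rational(1, 4), X)))
Function('u')(K, g) = Add(-4, Mul(Rational(1, 8), g))
v = Add(Rational(-7, 2), Mul(-7, I, Pow(21, Rational(1, 2)))) (v = Add(Add(-4, Mul(Rational(1, 8), 4)), Mul(Pow(Add(-5, Add(Rational(-1, 4), Mul(Rational(1, 4), 0))), Rational(1, 2)), -14)) = Add(Add(-4, Rational(1, 2)), Mul(Pow(Add(-5, Add(Rational(-1, 4), 0)), Rational(1, 2)), -14)) = Add(Rational(-7, 2), Mul(Pow(Add(-5, Rational(-1, 4)), Rational(1, 2)), -14)) = Add(Rational(-7, 2), Mul(Pow(Rational(-21, 4), Rational(1, 2)), -14)) = Add(Rational(-7, 2), Mul(Mul(Rational(1, 2), I, Pow(21, Rational(1, 2))), -14)) = Add(Rational(-7, 2), Mul(-7, I, Pow(21, Rational(1, 2)))) ≈ Add(-3.5000, Mul(-32.078, I)))
Pow(Add(138, v), 2) = Pow(Add(138, Add(Rational(-7, 2), Mul(-7, I, Pow(21, Rational(1, 2))))), 2) = Pow(Add(Rational(269, 2), Mul(-7, I, Pow(21, Rational(1, 2)))), 2)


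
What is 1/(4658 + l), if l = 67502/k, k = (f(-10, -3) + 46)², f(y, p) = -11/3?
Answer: 16129/75736400 ≈ 0.00021296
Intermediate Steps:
f(y, p) = -11/3 (f(y, p) = -11*⅓ = -11/3)
k = 16129/9 (k = (-11/3 + 46)² = (127/3)² = 16129/9 ≈ 1792.1)
l = 607518/16129 (l = 67502/(16129/9) = 67502*(9/16129) = 607518/16129 ≈ 37.666)
1/(4658 + l) = 1/(4658 + 607518/16129) = 1/(75736400/16129) = 16129/75736400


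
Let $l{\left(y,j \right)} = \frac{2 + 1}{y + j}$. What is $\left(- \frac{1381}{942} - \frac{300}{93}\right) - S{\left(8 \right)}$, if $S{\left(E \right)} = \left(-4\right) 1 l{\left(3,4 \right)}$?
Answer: $- \frac{608653}{204414} \approx -2.9776$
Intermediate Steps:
$l{\left(y,j \right)} = \frac{3}{j + y}$
$S{\left(E \right)} = - \frac{12}{7}$ ($S{\left(E \right)} = \left(-4\right) 1 \frac{3}{4 + 3} = - 4 \cdot \frac{3}{7} = - 4 \cdot 3 \cdot \frac{1}{7} = \left(-4\right) \frac{3}{7} = - \frac{12}{7}$)
$\left(- \frac{1381}{942} - \frac{300}{93}\right) - S{\left(8 \right)} = \left(- \frac{1381}{942} - \frac{300}{93}\right) - - \frac{12}{7} = \left(\left(-1381\right) \frac{1}{942} - \frac{100}{31}\right) + \frac{12}{7} = \left(- \frac{1381}{942} - \frac{100}{31}\right) + \frac{12}{7} = - \frac{137011}{29202} + \frac{12}{7} = - \frac{608653}{204414}$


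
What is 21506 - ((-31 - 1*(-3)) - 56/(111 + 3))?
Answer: 1227466/57 ≈ 21535.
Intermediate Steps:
21506 - ((-31 - 1*(-3)) - 56/(111 + 3)) = 21506 - ((-31 + 3) - 56/114) = 21506 - (-28 - 56*1/114) = 21506 - (-28 - 28/57) = 21506 - 1*(-1624/57) = 21506 + 1624/57 = 1227466/57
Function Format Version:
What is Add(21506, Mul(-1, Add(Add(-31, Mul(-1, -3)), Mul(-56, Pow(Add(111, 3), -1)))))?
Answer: Rational(1227466, 57) ≈ 21535.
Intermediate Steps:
Add(21506, Mul(-1, Add(Add(-31, Mul(-1, -3)), Mul(-56, Pow(Add(111, 3), -1))))) = Add(21506, Mul(-1, Add(Add(-31, 3), Mul(-56, Pow(114, -1))))) = Add(21506, Mul(-1, Add(-28, Mul(-56, Rational(1, 114))))) = Add(21506, Mul(-1, Add(-28, Rational(-28, 57)))) = Add(21506, Mul(-1, Rational(-1624, 57))) = Add(21506, Rational(1624, 57)) = Rational(1227466, 57)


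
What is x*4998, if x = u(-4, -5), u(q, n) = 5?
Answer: 24990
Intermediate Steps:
x = 5
x*4998 = 5*4998 = 24990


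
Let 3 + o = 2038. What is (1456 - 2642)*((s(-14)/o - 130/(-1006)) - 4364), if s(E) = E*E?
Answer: 5297602689402/1023605 ≈ 5.1754e+6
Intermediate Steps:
o = 2035 (o = -3 + 2038 = 2035)
s(E) = E**2
(1456 - 2642)*((s(-14)/o - 130/(-1006)) - 4364) = (1456 - 2642)*(((-14)**2/2035 - 130/(-1006)) - 4364) = -1186*((196*(1/2035) - 130*(-1/1006)) - 4364) = -1186*((196/2035 + 65/503) - 4364) = -1186*(230863/1023605 - 4364) = -1186*(-4466781357/1023605) = 5297602689402/1023605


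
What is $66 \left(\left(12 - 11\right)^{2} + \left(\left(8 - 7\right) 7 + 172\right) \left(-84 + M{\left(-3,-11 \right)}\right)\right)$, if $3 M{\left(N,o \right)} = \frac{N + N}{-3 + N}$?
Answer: $-988372$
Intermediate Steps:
$M{\left(N,o \right)} = \frac{2 N}{3 \left(-3 + N\right)}$ ($M{\left(N,o \right)} = \frac{\left(N + N\right) \frac{1}{-3 + N}}{3} = \frac{2 N \frac{1}{-3 + N}}{3} = \frac{2 N}{3 \left(-3 + N\right)}$)
$66 \left(\left(12 - 11\right)^{2} + \left(\left(8 - 7\right) 7 + 172\right) \left(-84 + M{\left(-3,-11 \right)}\right)\right) = 66 \left(\left(12 - 11\right)^{2} + \left(\left(8 - 7\right) 7 + 172\right) \left(-84 + \frac{2}{3} \left(-3\right) \frac{1}{-3 - 3}\right)\right) = 66 \left(1^{2} + \left(1 \cdot 7 + 172\right) \left(-84 + \frac{2}{3} \left(-3\right) \frac{1}{-6}\right)\right) = 66 \left(1 + \left(7 + 172\right) \left(-84 + \frac{2}{3} \left(-3\right) \left(- \frac{1}{6}\right)\right)\right) = 66 \left(1 + 179 \left(-84 + \frac{1}{3}\right)\right) = 66 \left(1 + 179 \left(- \frac{251}{3}\right)\right) = 66 \left(1 - \frac{44929}{3}\right) = 66 \left(- \frac{44926}{3}\right) = -988372$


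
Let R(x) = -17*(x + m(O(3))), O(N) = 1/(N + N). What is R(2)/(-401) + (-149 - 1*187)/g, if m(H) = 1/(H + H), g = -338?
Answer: 81733/67769 ≈ 1.2061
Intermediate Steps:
O(N) = 1/(2*N)
m(H) = 1/(2*H)
R(x) = -51 - 17*x (R(x) = -17*(x + 1/(2*(((½)/3)))) = -17*(x + 1/(2*(((½)*(⅓))))) = -17*(x + 1/(2*(⅙))) = -17*(x + (½)*6) = -17*(x + 3) = -17*(3 + x) = -51 - 17*x)
R(2)/(-401) + (-149 - 1*187)/g = (-51 - 17*2)/(-401) + (-149 - 1*187)/(-338) = (-51 - 34)*(-1/401) + (-149 - 187)*(-1/338) = -85*(-1/401) - 336*(-1/338) = 85/401 + 168/169 = 81733/67769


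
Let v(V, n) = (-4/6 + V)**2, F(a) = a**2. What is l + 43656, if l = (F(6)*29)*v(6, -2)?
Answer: 73352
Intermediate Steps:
v(V, n) = (-2/3 + V)**2 (v(V, n) = (-4*1/6 + V)**2 = (-2/3 + V)**2)
l = 29696 (l = (6**2*29)*((-2 + 3*6)**2/9) = (36*29)*((-2 + 18)**2/9) = 1044*((1/9)*16**2) = 1044*((1/9)*256) = 1044*(256/9) = 29696)
l + 43656 = 29696 + 43656 = 73352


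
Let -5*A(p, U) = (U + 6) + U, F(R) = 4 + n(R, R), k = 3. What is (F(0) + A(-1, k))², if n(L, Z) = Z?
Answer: 64/25 ≈ 2.5600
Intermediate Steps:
F(R) = 4 + R
A(p, U) = -6/5 - 2*U/5 (A(p, U) = -((U + 6) + U)/5 = -((6 + U) + U)/5 = -(6 + 2*U)/5 = -6/5 - 2*U/5)
(F(0) + A(-1, k))² = ((4 + 0) + (-6/5 - ⅖*3))² = (4 + (-6/5 - 6/5))² = (4 - 12/5)² = (8/5)² = 64/25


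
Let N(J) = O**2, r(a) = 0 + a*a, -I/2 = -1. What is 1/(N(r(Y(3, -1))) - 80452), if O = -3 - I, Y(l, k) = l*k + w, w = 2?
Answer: -1/80427 ≈ -1.2434e-5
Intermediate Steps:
Y(l, k) = 2 + k*l (Y(l, k) = l*k + 2 = k*l + 2 = 2 + k*l)
I = 2 (I = -2*(-1) = 2)
O = -5 (O = -3 - 1*2 = -3 - 2 = -5)
r(a) = a**2 (r(a) = 0 + a**2 = a**2)
N(J) = 25 (N(J) = (-5)**2 = 25)
1/(N(r(Y(3, -1))) - 80452) = 1/(25 - 80452) = 1/(-80427) = -1/80427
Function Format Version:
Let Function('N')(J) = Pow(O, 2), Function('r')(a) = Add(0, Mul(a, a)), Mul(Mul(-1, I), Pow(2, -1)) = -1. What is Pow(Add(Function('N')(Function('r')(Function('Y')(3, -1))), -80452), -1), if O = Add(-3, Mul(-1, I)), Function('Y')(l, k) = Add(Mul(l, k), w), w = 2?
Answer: Rational(-1, 80427) ≈ -1.2434e-5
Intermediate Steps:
Function('Y')(l, k) = Add(2, Mul(k, l)) (Function('Y')(l, k) = Add(Mul(l, k), 2) = Add(Mul(k, l), 2) = Add(2, Mul(k, l)))
I = 2 (I = Mul(-2, -1) = 2)
O = -5 (O = Add(-3, Mul(-1, 2)) = Add(-3, -2) = -5)
Function('r')(a) = Pow(a, 2) (Function('r')(a) = Add(0, Pow(a, 2)) = Pow(a, 2))
Function('N')(J) = 25 (Function('N')(J) = Pow(-5, 2) = 25)
Pow(Add(Function('N')(Function('r')(Function('Y')(3, -1))), -80452), -1) = Pow(Add(25, -80452), -1) = Pow(-80427, -1) = Rational(-1, 80427)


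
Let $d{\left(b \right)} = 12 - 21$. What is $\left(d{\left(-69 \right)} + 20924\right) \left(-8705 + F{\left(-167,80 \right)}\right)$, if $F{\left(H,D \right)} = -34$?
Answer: $-182776185$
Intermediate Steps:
$d{\left(b \right)} = -9$
$\left(d{\left(-69 \right)} + 20924\right) \left(-8705 + F{\left(-167,80 \right)}\right) = \left(-9 + 20924\right) \left(-8705 - 34\right) = 20915 \left(-8739\right) = -182776185$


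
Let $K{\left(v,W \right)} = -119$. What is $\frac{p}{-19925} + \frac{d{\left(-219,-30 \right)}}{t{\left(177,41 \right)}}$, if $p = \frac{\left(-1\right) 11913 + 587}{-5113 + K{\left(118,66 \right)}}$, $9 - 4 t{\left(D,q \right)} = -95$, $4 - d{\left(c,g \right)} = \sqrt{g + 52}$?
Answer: $\frac{104173981}{677609400} - \frac{\sqrt{22}}{26} \approx -0.026663$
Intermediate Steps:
$d{\left(c,g \right)} = 4 - \sqrt{52 + g}$ ($d{\left(c,g \right)} = 4 - \sqrt{g + 52} = 4 - \sqrt{52 + g}$)
$t{\left(D,q \right)} = 26$ ($t{\left(D,q \right)} = \frac{9}{4} - - \frac{95}{4} = \frac{9}{4} + \frac{95}{4} = 26$)
$p = \frac{5663}{2616}$ ($p = \frac{\left(-1\right) 11913 + 587}{-5113 - 119} = \frac{-11913 + 587}{-5232} = \left(-11326\right) \left(- \frac{1}{5232}\right) = \frac{5663}{2616} \approx 2.1648$)
$\frac{p}{-19925} + \frac{d{\left(-219,-30 \right)}}{t{\left(177,41 \right)}} = \frac{5663}{2616 \left(-19925\right)} + \frac{4 - \sqrt{52 - 30}}{26} = \frac{5663}{2616} \left(- \frac{1}{19925}\right) + \left(4 - \sqrt{22}\right) \frac{1}{26} = - \frac{5663}{52123800} + \left(\frac{2}{13} - \frac{\sqrt{22}}{26}\right) = \frac{104173981}{677609400} - \frac{\sqrt{22}}{26}$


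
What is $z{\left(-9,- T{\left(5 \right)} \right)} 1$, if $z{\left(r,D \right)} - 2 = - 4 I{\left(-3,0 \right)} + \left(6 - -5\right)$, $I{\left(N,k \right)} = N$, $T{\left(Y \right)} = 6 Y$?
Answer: $25$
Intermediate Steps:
$z{\left(r,D \right)} = 25$ ($z{\left(r,D \right)} = 2 + \left(\left(-4\right) \left(-3\right) + \left(6 - -5\right)\right) = 2 + \left(12 + \left(6 + 5\right)\right) = 2 + \left(12 + 11\right) = 2 + 23 = 25$)
$z{\left(-9,- T{\left(5 \right)} \right)} 1 = 25 \cdot 1 = 25$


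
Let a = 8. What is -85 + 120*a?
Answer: 875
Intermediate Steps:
-85 + 120*a = -85 + 120*8 = -85 + 960 = 875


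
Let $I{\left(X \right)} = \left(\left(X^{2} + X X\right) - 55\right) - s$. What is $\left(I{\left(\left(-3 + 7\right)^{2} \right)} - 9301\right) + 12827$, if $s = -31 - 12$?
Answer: $4026$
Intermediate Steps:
$s = -43$ ($s = -31 - 12 = -43$)
$I{\left(X \right)} = -12 + 2 X^{2}$ ($I{\left(X \right)} = \left(\left(X^{2} + X X\right) - 55\right) - -43 = \left(\left(X^{2} + X^{2}\right) - 55\right) + 43 = \left(2 X^{2} - 55\right) + 43 = \left(-55 + 2 X^{2}\right) + 43 = -12 + 2 X^{2}$)
$\left(I{\left(\left(-3 + 7\right)^{2} \right)} - 9301\right) + 12827 = \left(\left(-12 + 2 \left(\left(-3 + 7\right)^{2}\right)^{2}\right) - 9301\right) + 12827 = \left(\left(-12 + 2 \left(4^{2}\right)^{2}\right) - 9301\right) + 12827 = \left(\left(-12 + 2 \cdot 16^{2}\right) - 9301\right) + 12827 = \left(\left(-12 + 2 \cdot 256\right) - 9301\right) + 12827 = \left(\left(-12 + 512\right) - 9301\right) + 12827 = \left(500 - 9301\right) + 12827 = -8801 + 12827 = 4026$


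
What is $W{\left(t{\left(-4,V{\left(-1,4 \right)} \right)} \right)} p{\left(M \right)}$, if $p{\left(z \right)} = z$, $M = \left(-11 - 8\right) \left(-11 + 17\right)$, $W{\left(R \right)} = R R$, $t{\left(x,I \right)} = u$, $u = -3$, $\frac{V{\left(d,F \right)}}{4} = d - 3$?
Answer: $-1026$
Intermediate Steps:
$V{\left(d,F \right)} = -12 + 4 d$ ($V{\left(d,F \right)} = 4 \left(d - 3\right) = 4 \left(-3 + d\right) = -12 + 4 d$)
$t{\left(x,I \right)} = -3$
$W{\left(R \right)} = R^{2}$
$M = -114$ ($M = \left(-19\right) 6 = -114$)
$W{\left(t{\left(-4,V{\left(-1,4 \right)} \right)} \right)} p{\left(M \right)} = \left(-3\right)^{2} \left(-114\right) = 9 \left(-114\right) = -1026$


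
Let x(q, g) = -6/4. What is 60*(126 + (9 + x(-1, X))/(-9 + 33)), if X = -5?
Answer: 30315/4 ≈ 7578.8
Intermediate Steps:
x(q, g) = -3/2 (x(q, g) = -6*¼ = -3/2)
60*(126 + (9 + x(-1, X))/(-9 + 33)) = 60*(126 + (9 - 3/2)/(-9 + 33)) = 60*(126 + (15/2)/24) = 60*(126 + (15/2)*(1/24)) = 60*(126 + 5/16) = 60*(2021/16) = 30315/4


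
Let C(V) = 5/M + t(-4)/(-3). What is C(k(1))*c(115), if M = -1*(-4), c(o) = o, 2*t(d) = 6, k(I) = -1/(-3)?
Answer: 115/4 ≈ 28.750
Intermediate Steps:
k(I) = ⅓ (k(I) = -1*(-⅓) = ⅓)
t(d) = 3 (t(d) = (½)*6 = 3)
M = 4
C(V) = ¼ (C(V) = 5/4 + 3/(-3) = 5*(¼) + 3*(-⅓) = 5/4 - 1 = ¼)
C(k(1))*c(115) = (¼)*115 = 115/4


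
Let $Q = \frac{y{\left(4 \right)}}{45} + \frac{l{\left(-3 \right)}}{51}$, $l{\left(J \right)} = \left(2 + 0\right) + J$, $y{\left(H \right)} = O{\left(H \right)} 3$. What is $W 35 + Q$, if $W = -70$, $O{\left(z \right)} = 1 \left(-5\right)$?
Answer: $- \frac{41656}{17} \approx -2450.4$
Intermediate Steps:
$O{\left(z \right)} = -5$
$y{\left(H \right)} = -15$ ($y{\left(H \right)} = \left(-5\right) 3 = -15$)
$l{\left(J \right)} = 2 + J$
$Q = - \frac{6}{17}$ ($Q = - \frac{15}{45} + \frac{2 - 3}{51} = \left(-15\right) \frac{1}{45} - \frac{1}{51} = - \frac{1}{3} - \frac{1}{51} = - \frac{6}{17} \approx -0.35294$)
$W 35 + Q = \left(-70\right) 35 - \frac{6}{17} = -2450 - \frac{6}{17} = - \frac{41656}{17}$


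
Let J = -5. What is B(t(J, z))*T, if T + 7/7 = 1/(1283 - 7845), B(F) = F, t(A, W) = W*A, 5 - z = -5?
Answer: 164075/3281 ≈ 50.008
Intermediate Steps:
z = 10 (z = 5 - 1*(-5) = 5 + 5 = 10)
t(A, W) = A*W
T = -6563/6562 (T = -1 + 1/(1283 - 7845) = -1 + 1/(-6562) = -1 - 1/6562 = -6563/6562 ≈ -1.0002)
B(t(J, z))*T = -5*10*(-6563/6562) = -50*(-6563/6562) = 164075/3281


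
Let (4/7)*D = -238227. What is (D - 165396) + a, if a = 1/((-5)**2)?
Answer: -58229321/100 ≈ -5.8229e+5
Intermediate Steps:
D = -1667589/4 (D = (7/4)*(-238227) = -1667589/4 ≈ -4.1690e+5)
a = 1/25 ≈ 0.040000
(D - 165396) + a = (-1667589/4 - 165396) + 1/25 = -2329173/4 + 1/25 = -58229321/100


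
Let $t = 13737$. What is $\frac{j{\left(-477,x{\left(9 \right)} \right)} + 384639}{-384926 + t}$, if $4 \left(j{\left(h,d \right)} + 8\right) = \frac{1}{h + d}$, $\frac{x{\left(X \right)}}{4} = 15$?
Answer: $- \frac{641564507}{619143252} \approx -1.0362$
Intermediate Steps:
$x{\left(X \right)} = 60$ ($x{\left(X \right)} = 4 \cdot 15 = 60$)
$j{\left(h,d \right)} = -8 + \frac{1}{4 \left(d + h\right)}$ ($j{\left(h,d \right)} = -8 + \frac{1}{4 \left(h + d\right)} = -8 + \frac{1}{4 \left(d + h\right)}$)
$\frac{j{\left(-477,x{\left(9 \right)} \right)} + 384639}{-384926 + t} = \frac{\frac{\frac{1}{4} - 480 - -3816}{60 - 477} + 384639}{-384926 + 13737} = \frac{\frac{\frac{1}{4} - 480 + 3816}{-417} + 384639}{-371189} = \left(\left(- \frac{1}{417}\right) \frac{13345}{4} + 384639\right) \left(- \frac{1}{371189}\right) = \left(- \frac{13345}{1668} + 384639\right) \left(- \frac{1}{371189}\right) = \frac{641564507}{1668} \left(- \frac{1}{371189}\right) = - \frac{641564507}{619143252}$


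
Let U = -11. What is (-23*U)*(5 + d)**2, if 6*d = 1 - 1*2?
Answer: 212773/36 ≈ 5910.4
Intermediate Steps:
d = -1/6 (d = (1 - 1*2)/6 = (1 - 2)/6 = (1/6)*(-1) = -1/6 ≈ -0.16667)
(-23*U)*(5 + d)**2 = (-23*(-11))*(5 - 1/6)**2 = 253*(29/6)**2 = 253*(841/36) = 212773/36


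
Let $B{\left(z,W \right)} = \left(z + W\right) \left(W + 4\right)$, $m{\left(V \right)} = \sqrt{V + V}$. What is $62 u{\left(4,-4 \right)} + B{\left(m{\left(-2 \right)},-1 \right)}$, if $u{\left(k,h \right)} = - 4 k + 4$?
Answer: $-747 + 6 i \approx -747.0 + 6.0 i$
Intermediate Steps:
$u{\left(k,h \right)} = 4 - 4 k$
$m{\left(V \right)} = \sqrt{2} \sqrt{V}$ ($m{\left(V \right)} = \sqrt{2 V} = \sqrt{2} \sqrt{V}$)
$B{\left(z,W \right)} = \left(4 + W\right) \left(W + z\right)$ ($B{\left(z,W \right)} = \left(W + z\right) \left(4 + W\right) = \left(4 + W\right) \left(W + z\right)$)
$62 u{\left(4,-4 \right)} + B{\left(m{\left(-2 \right)},-1 \right)} = 62 \left(4 - 16\right) + \left(\left(-1\right)^{2} + 4 \left(-1\right) + 4 \sqrt{2} \sqrt{-2} - \sqrt{2} \sqrt{-2}\right) = 62 \left(4 - 16\right) + \left(1 - 4 + 4 \sqrt{2} i \sqrt{2} - \sqrt{2} i \sqrt{2}\right) = 62 \left(-12\right) + \left(1 - 4 + 4 \cdot 2 i - 2 i\right) = -744 + \left(1 - 4 + 8 i - 2 i\right) = -744 - \left(3 - 6 i\right) = -747 + 6 i$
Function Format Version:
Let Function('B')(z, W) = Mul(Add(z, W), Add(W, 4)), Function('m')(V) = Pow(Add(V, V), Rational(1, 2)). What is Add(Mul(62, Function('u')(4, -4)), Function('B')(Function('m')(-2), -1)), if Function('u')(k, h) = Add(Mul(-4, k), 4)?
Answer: Add(-747, Mul(6, I)) ≈ Add(-747.00, Mul(6.0000, I))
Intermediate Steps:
Function('u')(k, h) = Add(4, Mul(-4, k))
Function('m')(V) = Mul(Pow(2, Rational(1, 2)), Pow(V, Rational(1, 2))) (Function('m')(V) = Pow(Mul(2, V), Rational(1, 2)) = Mul(Pow(2, Rational(1, 2)), Pow(V, Rational(1, 2))))
Function('B')(z, W) = Mul(Add(4, W), Add(W, z)) (Function('B')(z, W) = Mul(Add(W, z), Add(4, W)) = Mul(Add(4, W), Add(W, z)))
Add(Mul(62, Function('u')(4, -4)), Function('B')(Function('m')(-2), -1)) = Add(Mul(62, Add(4, Mul(-4, 4))), Add(Pow(-1, 2), Mul(4, -1), Mul(4, Mul(Pow(2, Rational(1, 2)), Pow(-2, Rational(1, 2)))), Mul(-1, Mul(Pow(2, Rational(1, 2)), Pow(-2, Rational(1, 2)))))) = Add(Mul(62, Add(4, -16)), Add(1, -4, Mul(4, Mul(Pow(2, Rational(1, 2)), Mul(I, Pow(2, Rational(1, 2))))), Mul(-1, Mul(Pow(2, Rational(1, 2)), Mul(I, Pow(2, Rational(1, 2))))))) = Add(Mul(62, -12), Add(1, -4, Mul(4, Mul(2, I)), Mul(-1, Mul(2, I)))) = Add(-744, Add(1, -4, Mul(8, I), Mul(-2, I))) = Add(-744, Add(-3, Mul(6, I))) = Add(-747, Mul(6, I))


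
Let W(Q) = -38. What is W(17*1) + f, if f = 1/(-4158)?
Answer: -158005/4158 ≈ -38.000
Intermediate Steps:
f = -1/4158 ≈ -0.00024050
W(17*1) + f = -38 - 1/4158 = -158005/4158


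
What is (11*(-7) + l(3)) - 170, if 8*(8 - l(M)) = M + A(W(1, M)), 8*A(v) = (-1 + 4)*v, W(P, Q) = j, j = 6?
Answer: -7669/32 ≈ -239.66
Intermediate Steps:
W(P, Q) = 6
A(v) = 3*v/8 (A(v) = ((-1 + 4)*v)/8 = (3*v)/8 = 3*v/8)
l(M) = 247/32 - M/8 (l(M) = 8 - (M + (3/8)*6)/8 = 8 - (M + 9/4)/8 = 8 - (9/4 + M)/8 = 8 + (-9/32 - M/8) = 247/32 - M/8)
(11*(-7) + l(3)) - 170 = (11*(-7) + (247/32 - ⅛*3)) - 170 = (-77 + (247/32 - 3/8)) - 170 = (-77 + 235/32) - 170 = -2229/32 - 170 = -7669/32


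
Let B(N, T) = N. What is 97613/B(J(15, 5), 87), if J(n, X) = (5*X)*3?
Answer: 97613/75 ≈ 1301.5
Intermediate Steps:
J(n, X) = 15*X
97613/B(J(15, 5), 87) = 97613/((15*5)) = 97613/75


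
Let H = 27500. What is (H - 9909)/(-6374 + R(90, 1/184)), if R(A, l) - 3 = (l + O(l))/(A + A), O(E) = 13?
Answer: -582613920/211005127 ≈ -2.7611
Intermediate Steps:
R(A, l) = 3 + (13 + l)/(2*A) (R(A, l) = 3 + (l + 13)/(A + A) = 3 + (13 + l)/((2*A)) = 3 + (13 + l)*(1/(2*A)) = 3 + (13 + l)/(2*A))
(H - 9909)/(-6374 + R(90, 1/184)) = (27500 - 9909)/(-6374 + (½)*(13 + 1/184 + 6*90)/90) = 17591/(-6374 + (½)*(1/90)*(13 + 1/184 + 540)) = 17591/(-6374 + (½)*(1/90)*(101753/184)) = 17591/(-6374 + 101753/33120) = 17591/(-211005127/33120) = 17591*(-33120/211005127) = -582613920/211005127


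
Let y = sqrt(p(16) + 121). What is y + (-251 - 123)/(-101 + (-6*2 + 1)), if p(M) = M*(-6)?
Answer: 467/56 ≈ 8.3393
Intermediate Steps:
p(M) = -6*M
y = 5 (y = sqrt(-6*16 + 121) = sqrt(-96 + 121) = sqrt(25) = 5)
y + (-251 - 123)/(-101 + (-6*2 + 1)) = 5 + (-251 - 123)/(-101 + (-6*2 + 1)) = 5 - 374/(-101 + (-12 + 1)) = 5 - 374/(-101 - 11) = 5 - 374/(-112) = 5 - 374*(-1/112) = 5 + 187/56 = 467/56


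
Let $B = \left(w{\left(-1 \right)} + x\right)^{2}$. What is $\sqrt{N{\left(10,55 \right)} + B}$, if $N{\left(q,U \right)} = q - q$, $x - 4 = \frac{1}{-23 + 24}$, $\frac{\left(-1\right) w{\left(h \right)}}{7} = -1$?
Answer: $12$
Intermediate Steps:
$w{\left(h \right)} = 7$ ($w{\left(h \right)} = \left(-7\right) \left(-1\right) = 7$)
$x = 5$ ($x = 4 + \frac{1}{-23 + 24} = 4 + 1^{-1} = 4 + 1 = 5$)
$N{\left(q,U \right)} = 0$
$B = 144$ ($B = \left(7 + 5\right)^{2} = 12^{2} = 144$)
$\sqrt{N{\left(10,55 \right)} + B} = \sqrt{0 + 144} = \sqrt{144} = 12$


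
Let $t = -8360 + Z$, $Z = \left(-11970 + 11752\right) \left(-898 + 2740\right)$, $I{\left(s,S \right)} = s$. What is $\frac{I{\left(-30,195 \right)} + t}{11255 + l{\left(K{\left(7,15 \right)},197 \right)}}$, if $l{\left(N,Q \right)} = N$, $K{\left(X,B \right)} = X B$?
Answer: $- \frac{204973}{5680} \approx -36.087$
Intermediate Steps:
$K{\left(X,B \right)} = B X$
$Z = -401556$ ($Z = \left(-218\right) 1842 = -401556$)
$t = -409916$ ($t = -8360 - 401556 = -409916$)
$\frac{I{\left(-30,195 \right)} + t}{11255 + l{\left(K{\left(7,15 \right)},197 \right)}} = \frac{-30 - 409916}{11255 + 15 \cdot 7} = - \frac{409946}{11255 + 105} = - \frac{409946}{11360} = \left(-409946\right) \frac{1}{11360} = - \frac{204973}{5680}$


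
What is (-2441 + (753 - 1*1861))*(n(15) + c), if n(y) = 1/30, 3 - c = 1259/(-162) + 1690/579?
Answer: -729222494/26055 ≈ -27988.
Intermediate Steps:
c = 245525/31266 (c = 3 - (1259/(-162) + 1690/579) = 3 - (1259*(-1/162) + 1690*(1/579)) = 3 - (-1259/162 + 1690/579) = 3 - 1*(-151727/31266) = 3 + 151727/31266 = 245525/31266 ≈ 7.8528)
n(y) = 1/30
(-2441 + (753 - 1*1861))*(n(15) + c) = (-2441 + (753 - 1*1861))*(1/30 + 245525/31266) = (-2441 + (753 - 1861))*(616418/78165) = (-2441 - 1108)*(616418/78165) = -3549*616418/78165 = -729222494/26055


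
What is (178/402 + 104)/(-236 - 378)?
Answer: -20993/123414 ≈ -0.17010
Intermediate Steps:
(178/402 + 104)/(-236 - 378) = (178*(1/402) + 104)/(-614) = (89/201 + 104)*(-1/614) = (20993/201)*(-1/614) = -20993/123414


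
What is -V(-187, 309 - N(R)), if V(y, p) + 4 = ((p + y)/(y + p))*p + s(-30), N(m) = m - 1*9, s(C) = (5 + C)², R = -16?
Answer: -955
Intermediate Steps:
N(m) = -9 + m (N(m) = m - 9 = -9 + m)
V(y, p) = 621 + p (V(y, p) = -4 + (((p + y)/(y + p))*p + (5 - 30)²) = -4 + (((p + y)/(p + y))*p + (-25)²) = -4 + (1*p + 625) = -4 + (p + 625) = -4 + (625 + p) = 621 + p)
-V(-187, 309 - N(R)) = -(621 + (309 - (-9 - 16))) = -(621 + (309 - 1*(-25))) = -(621 + (309 + 25)) = -(621 + 334) = -1*955 = -955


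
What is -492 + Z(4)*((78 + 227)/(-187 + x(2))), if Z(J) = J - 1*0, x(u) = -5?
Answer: -23921/48 ≈ -498.35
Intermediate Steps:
Z(J) = J (Z(J) = J + 0 = J)
-492 + Z(4)*((78 + 227)/(-187 + x(2))) = -492 + 4*((78 + 227)/(-187 - 5)) = -492 + 4*(305/(-192)) = -492 + 4*(305*(-1/192)) = -492 + 4*(-305/192) = -492 - 305/48 = -23921/48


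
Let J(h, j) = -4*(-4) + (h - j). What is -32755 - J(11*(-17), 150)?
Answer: -32434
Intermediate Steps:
J(h, j) = 16 + h - j (J(h, j) = 16 + (h - j) = 16 + h - j)
-32755 - J(11*(-17), 150) = -32755 - (16 + 11*(-17) - 1*150) = -32755 - (16 - 187 - 150) = -32755 - 1*(-321) = -32755 + 321 = -32434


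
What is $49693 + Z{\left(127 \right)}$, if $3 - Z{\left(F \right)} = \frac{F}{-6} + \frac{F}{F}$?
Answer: $\frac{298297}{6} \approx 49716.0$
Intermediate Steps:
$Z{\left(F \right)} = 2 + \frac{F}{6}$ ($Z{\left(F \right)} = 3 - \left(\frac{F}{-6} + \frac{F}{F}\right) = 3 - \left(F \left(- \frac{1}{6}\right) + 1\right) = 3 - \left(- \frac{F}{6} + 1\right) = 3 - \left(1 - \frac{F}{6}\right) = 3 + \left(-1 + \frac{F}{6}\right) = 2 + \frac{F}{6}$)
$49693 + Z{\left(127 \right)} = 49693 + \left(2 + \frac{1}{6} \cdot 127\right) = 49693 + \left(2 + \frac{127}{6}\right) = 49693 + \frac{139}{6} = \frac{298297}{6}$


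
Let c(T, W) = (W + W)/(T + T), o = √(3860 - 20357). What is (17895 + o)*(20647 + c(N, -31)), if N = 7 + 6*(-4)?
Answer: 6281681850/17 + 1053090*I*√1833/17 ≈ 3.6951e+8 + 2.6521e+6*I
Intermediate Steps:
N = -17 (N = 7 - 24 = -17)
o = 3*I*√1833 (o = √(-16497) = 3*I*√1833 ≈ 128.44*I)
c(T, W) = W/T (c(T, W) = (2*W)/((2*T)) = (2*W)*(1/(2*T)) = W/T)
(17895 + o)*(20647 + c(N, -31)) = (17895 + 3*I*√1833)*(20647 - 31/(-17)) = (17895 + 3*I*√1833)*(20647 - 31*(-1/17)) = (17895 + 3*I*√1833)*(20647 + 31/17) = (17895 + 3*I*√1833)*(351030/17) = 6281681850/17 + 1053090*I*√1833/17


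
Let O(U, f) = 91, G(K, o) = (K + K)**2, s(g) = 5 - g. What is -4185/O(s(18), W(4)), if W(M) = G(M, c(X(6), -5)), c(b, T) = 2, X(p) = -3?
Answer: -4185/91 ≈ -45.989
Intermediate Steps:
G(K, o) = 4*K**2 (G(K, o) = (2*K)**2 = 4*K**2)
W(M) = 4*M**2
-4185/O(s(18), W(4)) = -4185/91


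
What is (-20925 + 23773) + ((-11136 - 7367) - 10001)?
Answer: -25656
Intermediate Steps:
(-20925 + 23773) + ((-11136 - 7367) - 10001) = 2848 + (-18503 - 10001) = 2848 - 28504 = -25656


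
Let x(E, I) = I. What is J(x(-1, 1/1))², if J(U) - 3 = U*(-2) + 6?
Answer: 49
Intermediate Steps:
J(U) = 9 - 2*U (J(U) = 3 + (U*(-2) + 6) = 3 + (-2*U + 6) = 3 + (6 - 2*U) = 9 - 2*U)
J(x(-1, 1/1))² = (9 - 2/1)² = (9 - 2)² = 7² = 49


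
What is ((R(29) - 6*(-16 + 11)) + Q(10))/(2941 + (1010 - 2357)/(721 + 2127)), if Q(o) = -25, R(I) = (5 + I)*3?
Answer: 304736/8374621 ≈ 0.036388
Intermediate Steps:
R(I) = 15 + 3*I
((R(29) - 6*(-16 + 11)) + Q(10))/(2941 + (1010 - 2357)/(721 + 2127)) = (((15 + 3*29) - 6*(-16 + 11)) - 25)/(2941 + (1010 - 2357)/(721 + 2127)) = (((15 + 87) - 6*(-5)) - 25)/(2941 - 1347/2848) = ((102 - 1*(-30)) - 25)/(2941 - 1347*1/2848) = ((102 + 30) - 25)/(2941 - 1347/2848) = (132 - 25)/(8374621/2848) = 107*(2848/8374621) = 304736/8374621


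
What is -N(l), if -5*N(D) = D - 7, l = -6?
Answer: -13/5 ≈ -2.6000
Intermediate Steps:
N(D) = 7/5 - D/5 (N(D) = -(D - 7)/5 = -(-7 + D)/5 = 7/5 - D/5)
-N(l) = -(7/5 - 1/5*(-6)) = -(7/5 + 6/5) = -1*13/5 = -13/5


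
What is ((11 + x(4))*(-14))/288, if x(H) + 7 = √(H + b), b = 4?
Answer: -7/36 - 7*√2/72 ≈ -0.33194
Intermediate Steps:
x(H) = -7 + √(4 + H) (x(H) = -7 + √(H + 4) = -7 + √(4 + H))
((11 + x(4))*(-14))/288 = ((11 + (-7 + √(4 + 4)))*(-14))/288 = ((11 + (-7 + √8))*(-14))*(1/288) = ((11 + (-7 + 2*√2))*(-14))*(1/288) = ((4 + 2*√2)*(-14))*(1/288) = (-56 - 28*√2)*(1/288) = -7/36 - 7*√2/72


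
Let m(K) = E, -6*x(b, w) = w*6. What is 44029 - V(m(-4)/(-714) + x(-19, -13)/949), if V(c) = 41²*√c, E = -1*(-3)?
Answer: 44029 - 1681*√2866710/17374 ≈ 43865.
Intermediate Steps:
x(b, w) = -w (x(b, w) = -w*6/6 = -w)
E = 3
m(K) = 3
V(c) = 1681*√c
44029 - V(m(-4)/(-714) + x(-19, -13)/949) = 44029 - 1681*√(3/(-714) - 1*(-13)/949) = 44029 - 1681*√(3*(-1/714) + 13*(1/949)) = 44029 - 1681*√(-1/238 + 1/73) = 44029 - 1681*√(165/17374) = 44029 - 1681*√2866710/17374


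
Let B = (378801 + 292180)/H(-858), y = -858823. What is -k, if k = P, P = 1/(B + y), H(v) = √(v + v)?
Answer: 1473740268/1266132253686925 - 1341962*I*√429/1266132253686925 ≈ 1.164e-6 - 2.1953e-8*I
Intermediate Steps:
H(v) = √2*√v (H(v) = √(2*v) = √2*√v)
B = -670981*I*√429/858 (B = (378801 + 292180)/((√2*√(-858))) = 670981/((√2*(I*√858))) = 670981/((2*I*√429)) = 670981*(-I*√429/858) = -670981*I*√429/858 ≈ -16198.0*I)
P = 1/(-858823 - 670981*I*√429/858) (P = 1/(-670981*I*√429/858 - 858823) = 1/(-858823 - 670981*I*√429/858) ≈ -1.164e-6 + 2.195e-8*I)
k = -1473740268/1266132253686925 + 1341962*I*√429/1266132253686925 ≈ -1.164e-6 + 2.1953e-8*I
-k = -(-1473740268/1266132253686925 + 1341962*I*√429/1266132253686925) = 1473740268/1266132253686925 - 1341962*I*√429/1266132253686925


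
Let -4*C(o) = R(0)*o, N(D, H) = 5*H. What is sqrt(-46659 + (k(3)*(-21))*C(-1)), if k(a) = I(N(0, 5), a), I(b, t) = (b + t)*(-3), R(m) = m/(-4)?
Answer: I*sqrt(46659) ≈ 216.01*I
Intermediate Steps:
R(m) = -m/4 (R(m) = m*(-1/4) = -m/4)
I(b, t) = -3*b - 3*t
k(a) = -75 - 3*a (k(a) = -15*5 - 3*a = -3*25 - 3*a = -75 - 3*a)
C(o) = 0 (C(o) = -(-1/4*0)*o/4 = -0*o = -1/4*0 = 0)
sqrt(-46659 + (k(3)*(-21))*C(-1)) = sqrt(-46659 + ((-75 - 3*3)*(-21))*0) = sqrt(-46659 + ((-75 - 9)*(-21))*0) = sqrt(-46659 - 84*(-21)*0) = sqrt(-46659 + 1764*0) = sqrt(-46659 + 0) = sqrt(-46659) = I*sqrt(46659)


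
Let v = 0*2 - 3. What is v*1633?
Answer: -4899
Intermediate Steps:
v = -3 (v = 0 - 3 = -3)
v*1633 = -3*1633 = -4899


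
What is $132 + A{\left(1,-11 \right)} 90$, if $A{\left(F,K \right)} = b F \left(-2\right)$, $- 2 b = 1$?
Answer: $222$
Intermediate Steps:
$b = - \frac{1}{2}$ ($b = \left(- \frac{1}{2}\right) 1 = - \frac{1}{2} \approx -0.5$)
$A{\left(F,K \right)} = F$ ($A{\left(F,K \right)} = - \frac{F}{2} \left(-2\right) = F$)
$132 + A{\left(1,-11 \right)} 90 = 132 + 1 \cdot 90 = 132 + 90 = 222$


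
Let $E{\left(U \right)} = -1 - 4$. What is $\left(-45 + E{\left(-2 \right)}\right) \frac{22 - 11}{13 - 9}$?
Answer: $- \frac{275}{2} \approx -137.5$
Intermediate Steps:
$E{\left(U \right)} = -5$
$\left(-45 + E{\left(-2 \right)}\right) \frac{22 - 11}{13 - 9} = \left(-45 - 5\right) \frac{22 - 11}{13 - 9} = - 50 \cdot \frac{11}{4} = - 50 \cdot 11 \cdot \frac{1}{4} = \left(-50\right) \frac{11}{4} = - \frac{275}{2}$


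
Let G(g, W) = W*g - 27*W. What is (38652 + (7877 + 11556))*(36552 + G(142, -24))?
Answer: 1962808320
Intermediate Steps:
G(g, W) = -27*W + W*g
(38652 + (7877 + 11556))*(36552 + G(142, -24)) = (38652 + (7877 + 11556))*(36552 - 24*(-27 + 142)) = (38652 + 19433)*(36552 - 24*115) = 58085*(36552 - 2760) = 58085*33792 = 1962808320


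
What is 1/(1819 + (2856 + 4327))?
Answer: 1/9002 ≈ 0.00011109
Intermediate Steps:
1/(1819 + (2856 + 4327)) = 1/(1819 + 7183) = 1/9002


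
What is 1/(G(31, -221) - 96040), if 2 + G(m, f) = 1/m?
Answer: -31/2977301 ≈ -1.0412e-5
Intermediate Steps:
G(m, f) = -2 + 1/m
1/(G(31, -221) - 96040) = 1/((-2 + 1/31) - 96040) = 1/(-61/31 - 96040) = 1/(-2977301/31) = -31/2977301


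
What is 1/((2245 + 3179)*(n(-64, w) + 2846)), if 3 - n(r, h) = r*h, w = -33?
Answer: 1/3997488 ≈ 2.5016e-7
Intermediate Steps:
n(r, h) = 3 - h*r (n(r, h) = 3 - r*h = 3 - h*r)
1/((2245 + 3179)*(n(-64, w) + 2846)) = 1/((2245 + 3179)*((3 - 1*(-33)*(-64)) + 2846)) = 1/(5424*((3 - 2112) + 2846)) = 1/(5424*(-2109 + 2846)) = 1/(5424*737) = 1/3997488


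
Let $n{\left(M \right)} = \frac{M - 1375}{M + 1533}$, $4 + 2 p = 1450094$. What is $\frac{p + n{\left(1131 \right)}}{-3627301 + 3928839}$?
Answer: $\frac{482879909}{200824308} \approx 2.4045$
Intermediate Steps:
$p = 725045$ ($p = -2 + \frac{1}{2} \cdot 1450094 = -2 + 725047 = 725045$)
$n{\left(M \right)} = \frac{-1375 + M}{1533 + M}$
$\frac{p + n{\left(1131 \right)}}{-3627301 + 3928839} = \frac{725045 + \frac{-1375 + 1131}{1533 + 1131}}{-3627301 + 3928839} = \frac{725045 + \frac{1}{2664} \left(-244\right)}{301538} = \left(725045 + \frac{1}{2664} \left(-244\right)\right) \frac{1}{301538} = \left(725045 - \frac{61}{666}\right) \frac{1}{301538} = \frac{482879909}{666} \cdot \frac{1}{301538} = \frac{482879909}{200824308}$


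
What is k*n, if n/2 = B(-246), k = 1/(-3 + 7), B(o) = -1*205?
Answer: -205/2 ≈ -102.50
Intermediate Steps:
B(o) = -205
k = 1/4 ≈ 0.25000
n = -410 (n = 2*(-205) = -410)
k*n = (1/4)*(-410) = -205/2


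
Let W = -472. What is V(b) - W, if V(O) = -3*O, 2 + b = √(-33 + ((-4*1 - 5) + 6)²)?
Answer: 478 - 6*I*√6 ≈ 478.0 - 14.697*I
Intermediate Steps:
b = -2 + 2*I*√6 (b = -2 + √(-33 + ((-4*1 - 5) + 6)²) = -2 + √(-33 + ((-4 - 5) + 6)²) = -2 + √(-33 + (-9 + 6)²) = -2 + √(-33 + (-3)²) = -2 + √(-33 + 9) = -2 + √(-24) = -2 + 2*I*√6 ≈ -2.0 + 4.899*I)
V(b) - W = -3*(-2 + 2*I*√6) - 1*(-472) = (6 - 6*I*√6) + 472 = 478 - 6*I*√6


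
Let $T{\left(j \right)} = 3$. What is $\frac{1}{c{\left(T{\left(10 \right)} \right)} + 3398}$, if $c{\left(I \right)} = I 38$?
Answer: $\frac{1}{3512} \approx 0.00028474$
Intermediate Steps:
$c{\left(I \right)} = 38 I$
$\frac{1}{c{\left(T{\left(10 \right)} \right)} + 3398} = \frac{1}{38 \cdot 3 + 3398} = \frac{1}{114 + 3398} = \frac{1}{3512}$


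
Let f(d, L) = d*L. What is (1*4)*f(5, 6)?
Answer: 120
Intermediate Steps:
f(d, L) = L*d
(1*4)*f(5, 6) = (1*4)*(6*5) = 4*30 = 120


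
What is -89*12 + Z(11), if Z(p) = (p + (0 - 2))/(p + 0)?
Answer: -11739/11 ≈ -1067.2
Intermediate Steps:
Z(p) = (-2 + p)/p (Z(p) = (p - 2)/p = (-2 + p)/p)
-89*12 + Z(11) = -89*12 + (-2 + 11)/11 = -1068 + (1/11)*9 = -1068 + 9/11 = -11739/11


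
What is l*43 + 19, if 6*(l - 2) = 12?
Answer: 191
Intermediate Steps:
l = 4 (l = 2 + (⅙)*12 = 2 + 2 = 4)
l*43 + 19 = 4*43 + 19 = 172 + 19 = 191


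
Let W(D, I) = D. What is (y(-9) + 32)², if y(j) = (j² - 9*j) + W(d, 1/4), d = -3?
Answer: 36481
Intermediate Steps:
y(j) = -3 + j² - 9*j (y(j) = (j² - 9*j) - 3 = -3 + j² - 9*j)
(y(-9) + 32)² = ((-3 + (-9)² - 9*(-9)) + 32)² = ((-3 + 81 + 81) + 32)² = (159 + 32)² = 191² = 36481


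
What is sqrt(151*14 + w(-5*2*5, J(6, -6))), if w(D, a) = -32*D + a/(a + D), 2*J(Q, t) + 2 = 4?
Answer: sqrt(181985)/7 ≈ 60.942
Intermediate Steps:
J(Q, t) = 1 (J(Q, t) = -1 + (1/2)*4 = -1 + 2 = 1)
w(D, a) = -32*D + a/(D + a)
sqrt(151*14 + w(-5*2*5, J(6, -6))) = sqrt(151*14 + (1 - 32*(-5*2*5)**2 - 32*-5*2*5*1)/(-5*2*5 + 1)) = sqrt(2114 + (1 - 32*(-10*5)**2 - 32*(-10*5)*1)/(-10*5 + 1)) = sqrt(2114 + (1 - 32*(-50)**2 - 32*(-50)*1)/(-50 + 1)) = sqrt(2114 + (1 - 32*2500 + 1600)/(-49)) = sqrt(2114 - (1 - 80000 + 1600)/49) = sqrt(2114 - 1/49*(-78399)) = sqrt(2114 + 78399/49) = sqrt(181985/49) = sqrt(181985)/7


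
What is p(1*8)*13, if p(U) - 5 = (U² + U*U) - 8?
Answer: 1625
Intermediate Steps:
p(U) = -3 + 2*U² (p(U) = 5 + ((U² + U*U) - 8) = 5 + ((U² + U²) - 8) = 5 + (2*U² - 8) = 5 + (-8 + 2*U²) = -3 + 2*U²)
p(1*8)*13 = (-3 + 2*(1*8)²)*13 = (-3 + 2*8²)*13 = (-3 + 2*64)*13 = (-3 + 128)*13 = 125*13 = 1625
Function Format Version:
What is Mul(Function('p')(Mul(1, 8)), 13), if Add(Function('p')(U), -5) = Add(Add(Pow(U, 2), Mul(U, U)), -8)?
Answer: 1625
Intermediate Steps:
Function('p')(U) = Add(-3, Mul(2, Pow(U, 2))) (Function('p')(U) = Add(5, Add(Add(Pow(U, 2), Mul(U, U)), -8)) = Add(5, Add(Add(Pow(U, 2), Pow(U, 2)), -8)) = Add(5, Add(Mul(2, Pow(U, 2)), -8)) = Add(5, Add(-8, Mul(2, Pow(U, 2)))) = Add(-3, Mul(2, Pow(U, 2))))
Mul(Function('p')(Mul(1, 8)), 13) = Mul(Add(-3, Mul(2, Pow(Mul(1, 8), 2))), 13) = Mul(Add(-3, Mul(2, Pow(8, 2))), 13) = Mul(Add(-3, Mul(2, 64)), 13) = Mul(Add(-3, 128), 13) = Mul(125, 13) = 1625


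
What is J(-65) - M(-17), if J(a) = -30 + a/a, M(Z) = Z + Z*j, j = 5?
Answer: 73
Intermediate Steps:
M(Z) = 6*Z (M(Z) = Z + Z*5 = Z + 5*Z = 6*Z)
J(a) = -29 (J(a) = -30 + 1 = -29)
J(-65) - M(-17) = -29 - 6*(-17) = -29 - 1*(-102) = -29 + 102 = 73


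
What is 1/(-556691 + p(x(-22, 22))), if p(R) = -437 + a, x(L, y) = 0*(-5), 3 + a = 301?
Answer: -1/556830 ≈ -1.7959e-6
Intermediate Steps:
a = 298 (a = -3 + 301 = 298)
x(L, y) = 0
p(R) = -139 (p(R) = -437 + 298 = -139)
1/(-556691 + p(x(-22, 22))) = 1/(-556691 - 139) = 1/(-556830) = -1/556830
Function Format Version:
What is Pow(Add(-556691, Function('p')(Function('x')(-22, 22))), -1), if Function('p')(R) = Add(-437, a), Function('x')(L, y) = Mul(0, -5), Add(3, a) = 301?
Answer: Rational(-1, 556830) ≈ -1.7959e-6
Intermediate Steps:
a = 298 (a = Add(-3, 301) = 298)
Function('x')(L, y) = 0
Function('p')(R) = -139 (Function('p')(R) = Add(-437, 298) = -139)
Pow(Add(-556691, Function('p')(Function('x')(-22, 22))), -1) = Pow(Add(-556691, -139), -1) = Pow(-556830, -1) = Rational(-1, 556830)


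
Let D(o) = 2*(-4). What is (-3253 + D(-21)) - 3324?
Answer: -6585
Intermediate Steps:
D(o) = -8
(-3253 + D(-21)) - 3324 = (-3253 - 8) - 3324 = -3261 - 3324 = -6585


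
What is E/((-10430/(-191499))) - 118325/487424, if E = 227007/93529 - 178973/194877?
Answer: 60579088985164500341/2206219930917703680 ≈ 27.458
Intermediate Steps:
E = 27499277422/18226650933 (E = 227007*(1/93529) - 178973*1/194877 = 227007/93529 - 178973/194877 = 27499277422/18226650933 ≈ 1.5087)
E/((-10430/(-191499))) - 118325/487424 = 27499277422/(18226650933*((-10430/(-191499)))) - 118325/487424 = 27499277422/(18226650933*((-10430*(-1/191499)))) - 118325*1/487424 = 27499277422/(18226650933*(1490/27357)) - 118325/487424 = (27499277422/18226650933)*(27357/1490) - 118325/487424 = 125382955405609/4526284981695 - 118325/487424 = 60579088985164500341/2206219930917703680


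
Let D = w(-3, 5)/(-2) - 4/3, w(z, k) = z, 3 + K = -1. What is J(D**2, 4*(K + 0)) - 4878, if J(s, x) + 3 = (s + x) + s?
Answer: -88145/18 ≈ -4896.9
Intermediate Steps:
K = -4 (K = -3 - 1 = -4)
D = 1/6 (D = -3/(-2) - 4/3 = -3*(-1/2) - 4*1/3 = 3/2 - 4/3 = 1/6 ≈ 0.16667)
J(s, x) = -3 + x + 2*s (J(s, x) = -3 + ((s + x) + s) = -3 + (x + 2*s) = -3 + x + 2*s)
J(D**2, 4*(K + 0)) - 4878 = (-3 + 4*(-4 + 0) + 2*(1/6)**2) - 4878 = (-3 + 4*(-4) + 2*(1/36)) - 4878 = (-3 - 16 + 1/18) - 4878 = -341/18 - 4878 = -88145/18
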